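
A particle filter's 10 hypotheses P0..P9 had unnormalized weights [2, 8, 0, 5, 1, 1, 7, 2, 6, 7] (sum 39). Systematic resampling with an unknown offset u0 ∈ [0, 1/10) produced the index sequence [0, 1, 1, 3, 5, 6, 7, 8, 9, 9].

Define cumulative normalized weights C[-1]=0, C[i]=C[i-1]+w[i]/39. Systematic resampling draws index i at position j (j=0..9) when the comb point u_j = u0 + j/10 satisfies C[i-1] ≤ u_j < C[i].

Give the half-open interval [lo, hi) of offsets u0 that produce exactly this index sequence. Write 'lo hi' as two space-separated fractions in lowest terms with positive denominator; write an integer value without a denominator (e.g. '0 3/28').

C = [2/39, 10/39, 10/39, 5/13, 16/39, 17/39, 8/13, 2/3, 32/39, 1]
j=0 picked index 0: u0 ∈ [0, 2/39)
j=1 picked index 1: u0 ∈ [-19/390, 61/390)
j=2 picked index 1: u0 ∈ [-29/195, 11/195)
j=3 picked index 3: u0 ∈ [-17/390, 11/130)
j=4 picked index 5: u0 ∈ [2/195, 7/195)
j=5 picked index 6: u0 ∈ [-5/78, 3/26)
j=6 picked index 7: u0 ∈ [1/65, 1/15)
j=7 picked index 8: u0 ∈ [-1/30, 47/390)
j=8 picked index 9: u0 ∈ [4/195, 1/5)
j=9 picked index 9: u0 ∈ [-31/390, 1/10)
intersection: [4/195, 7/195)

4/195 7/195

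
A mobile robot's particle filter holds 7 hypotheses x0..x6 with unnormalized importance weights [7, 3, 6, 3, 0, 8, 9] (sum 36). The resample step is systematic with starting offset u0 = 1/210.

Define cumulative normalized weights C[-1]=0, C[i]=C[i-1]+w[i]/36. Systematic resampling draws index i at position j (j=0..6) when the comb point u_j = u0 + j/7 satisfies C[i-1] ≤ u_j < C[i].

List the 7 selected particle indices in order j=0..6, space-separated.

C = [7/36, 5/18, 4/9, 19/36, 19/36, 3/4, 1]
j=0: u_0=1/210 ∈ [0, 7/36) → index 0
j=1: u_1=31/210 ∈ [0, 7/36) → index 0
j=2: u_2=61/210 ∈ [5/18, 4/9) → index 2
j=3: u_3=13/30 ∈ [5/18, 4/9) → index 2
j=4: u_4=121/210 ∈ [19/36, 3/4) → index 5
j=5: u_5=151/210 ∈ [19/36, 3/4) → index 5
j=6: u_6=181/210 ∈ [3/4, 1) → index 6

0 0 2 2 5 5 6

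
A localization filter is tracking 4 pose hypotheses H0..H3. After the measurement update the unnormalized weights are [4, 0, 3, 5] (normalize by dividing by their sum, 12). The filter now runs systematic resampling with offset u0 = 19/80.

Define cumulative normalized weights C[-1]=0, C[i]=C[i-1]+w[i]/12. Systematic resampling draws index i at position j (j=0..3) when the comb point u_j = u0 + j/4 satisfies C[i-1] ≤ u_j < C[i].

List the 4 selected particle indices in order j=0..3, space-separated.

0 2 3 3

C = [1/3, 1/3, 7/12, 1]
j=0: u_0=19/80 ∈ [0, 1/3) → index 0
j=1: u_1=39/80 ∈ [1/3, 7/12) → index 2
j=2: u_2=59/80 ∈ [7/12, 1) → index 3
j=3: u_3=79/80 ∈ [7/12, 1) → index 3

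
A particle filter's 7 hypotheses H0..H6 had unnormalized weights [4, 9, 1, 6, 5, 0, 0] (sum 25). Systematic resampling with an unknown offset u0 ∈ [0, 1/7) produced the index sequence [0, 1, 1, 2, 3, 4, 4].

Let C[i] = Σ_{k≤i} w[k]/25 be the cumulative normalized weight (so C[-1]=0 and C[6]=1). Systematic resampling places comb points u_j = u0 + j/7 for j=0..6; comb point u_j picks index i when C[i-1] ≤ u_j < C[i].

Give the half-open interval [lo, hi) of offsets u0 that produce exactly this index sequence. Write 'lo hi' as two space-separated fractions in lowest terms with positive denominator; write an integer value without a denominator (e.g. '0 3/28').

C = [4/25, 13/25, 14/25, 4/5, 1, 1, 1]
j=0 picked index 0: u0 ∈ [0, 4/25)
j=1 picked index 1: u0 ∈ [3/175, 66/175)
j=2 picked index 1: u0 ∈ [-22/175, 41/175)
j=3 picked index 2: u0 ∈ [16/175, 23/175)
j=4 picked index 3: u0 ∈ [-2/175, 8/35)
j=5 picked index 4: u0 ∈ [3/35, 2/7)
j=6 picked index 4: u0 ∈ [-2/35, 1/7)
intersection: [16/175, 23/175)

16/175 23/175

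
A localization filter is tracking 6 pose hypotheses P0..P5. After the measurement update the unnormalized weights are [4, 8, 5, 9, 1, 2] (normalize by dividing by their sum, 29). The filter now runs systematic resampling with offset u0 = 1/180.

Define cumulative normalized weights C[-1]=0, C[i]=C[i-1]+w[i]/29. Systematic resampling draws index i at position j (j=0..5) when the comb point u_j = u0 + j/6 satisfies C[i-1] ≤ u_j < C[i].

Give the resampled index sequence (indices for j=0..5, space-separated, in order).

0 1 1 2 3 3

C = [4/29, 12/29, 17/29, 26/29, 27/29, 1]
j=0: u_0=1/180 ∈ [0, 4/29) → index 0
j=1: u_1=31/180 ∈ [4/29, 12/29) → index 1
j=2: u_2=61/180 ∈ [4/29, 12/29) → index 1
j=3: u_3=91/180 ∈ [12/29, 17/29) → index 2
j=4: u_4=121/180 ∈ [17/29, 26/29) → index 3
j=5: u_5=151/180 ∈ [17/29, 26/29) → index 3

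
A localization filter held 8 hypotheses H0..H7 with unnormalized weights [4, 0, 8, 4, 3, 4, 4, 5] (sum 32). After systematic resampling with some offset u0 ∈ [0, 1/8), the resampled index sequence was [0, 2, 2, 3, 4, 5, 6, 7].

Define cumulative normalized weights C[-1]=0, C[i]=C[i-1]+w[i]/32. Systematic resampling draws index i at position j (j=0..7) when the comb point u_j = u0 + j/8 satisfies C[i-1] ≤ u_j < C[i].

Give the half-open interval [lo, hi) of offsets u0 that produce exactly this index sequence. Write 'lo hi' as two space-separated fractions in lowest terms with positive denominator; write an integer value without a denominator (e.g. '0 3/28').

C = [1/8, 1/8, 3/8, 1/2, 19/32, 23/32, 27/32, 1]
j=0 picked index 0: u0 ∈ [0, 1/8)
j=1 picked index 2: u0 ∈ [0, 1/4)
j=2 picked index 2: u0 ∈ [-1/8, 1/8)
j=3 picked index 3: u0 ∈ [0, 1/8)
j=4 picked index 4: u0 ∈ [0, 3/32)
j=5 picked index 5: u0 ∈ [-1/32, 3/32)
j=6 picked index 6: u0 ∈ [-1/32, 3/32)
j=7 picked index 7: u0 ∈ [-1/32, 1/8)
intersection: [0, 3/32)

0 3/32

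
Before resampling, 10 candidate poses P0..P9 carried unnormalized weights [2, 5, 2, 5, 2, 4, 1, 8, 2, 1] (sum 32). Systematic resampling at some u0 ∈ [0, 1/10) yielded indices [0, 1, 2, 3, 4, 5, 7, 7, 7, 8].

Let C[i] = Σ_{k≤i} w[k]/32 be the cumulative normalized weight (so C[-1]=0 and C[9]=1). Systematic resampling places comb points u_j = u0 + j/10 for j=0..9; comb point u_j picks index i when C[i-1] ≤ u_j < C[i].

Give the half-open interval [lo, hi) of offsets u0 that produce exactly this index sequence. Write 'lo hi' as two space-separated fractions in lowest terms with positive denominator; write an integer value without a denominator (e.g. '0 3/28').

C = [1/16, 7/32, 9/32, 7/16, 1/2, 5/8, 21/32, 29/32, 31/32, 1]
j=0 picked index 0: u0 ∈ [0, 1/16)
j=1 picked index 1: u0 ∈ [-3/80, 19/160)
j=2 picked index 2: u0 ∈ [3/160, 13/160)
j=3 picked index 3: u0 ∈ [-3/160, 11/80)
j=4 picked index 4: u0 ∈ [3/80, 1/10)
j=5 picked index 5: u0 ∈ [0, 1/8)
j=6 picked index 7: u0 ∈ [9/160, 49/160)
j=7 picked index 7: u0 ∈ [-7/160, 33/160)
j=8 picked index 7: u0 ∈ [-23/160, 17/160)
j=9 picked index 8: u0 ∈ [1/160, 11/160)
intersection: [9/160, 1/16)

9/160 1/16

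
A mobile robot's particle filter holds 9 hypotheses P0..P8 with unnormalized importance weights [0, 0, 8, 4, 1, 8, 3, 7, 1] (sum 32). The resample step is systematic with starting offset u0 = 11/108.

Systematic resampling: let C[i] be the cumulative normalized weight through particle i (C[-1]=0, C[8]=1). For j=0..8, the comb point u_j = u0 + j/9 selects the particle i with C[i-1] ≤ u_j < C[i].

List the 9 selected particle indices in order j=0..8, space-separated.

C = [0, 0, 1/4, 3/8, 13/32, 21/32, 3/4, 31/32, 1]
j=0: u_0=11/108 ∈ [0, 1/4) → index 2
j=1: u_1=23/108 ∈ [0, 1/4) → index 2
j=2: u_2=35/108 ∈ [1/4, 3/8) → index 3
j=3: u_3=47/108 ∈ [13/32, 21/32) → index 5
j=4: u_4=59/108 ∈ [13/32, 21/32) → index 5
j=5: u_5=71/108 ∈ [21/32, 3/4) → index 6
j=6: u_6=83/108 ∈ [3/4, 31/32) → index 7
j=7: u_7=95/108 ∈ [3/4, 31/32) → index 7
j=8: u_8=107/108 ∈ [31/32, 1) → index 8

2 2 3 5 5 6 7 7 8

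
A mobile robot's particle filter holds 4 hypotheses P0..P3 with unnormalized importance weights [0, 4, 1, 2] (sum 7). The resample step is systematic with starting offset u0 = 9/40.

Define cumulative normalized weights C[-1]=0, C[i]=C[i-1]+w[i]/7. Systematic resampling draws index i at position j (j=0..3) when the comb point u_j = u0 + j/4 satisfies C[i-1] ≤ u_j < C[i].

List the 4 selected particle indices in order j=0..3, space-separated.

1 1 3 3

C = [0, 4/7, 5/7, 1]
j=0: u_0=9/40 ∈ [0, 4/7) → index 1
j=1: u_1=19/40 ∈ [0, 4/7) → index 1
j=2: u_2=29/40 ∈ [5/7, 1) → index 3
j=3: u_3=39/40 ∈ [5/7, 1) → index 3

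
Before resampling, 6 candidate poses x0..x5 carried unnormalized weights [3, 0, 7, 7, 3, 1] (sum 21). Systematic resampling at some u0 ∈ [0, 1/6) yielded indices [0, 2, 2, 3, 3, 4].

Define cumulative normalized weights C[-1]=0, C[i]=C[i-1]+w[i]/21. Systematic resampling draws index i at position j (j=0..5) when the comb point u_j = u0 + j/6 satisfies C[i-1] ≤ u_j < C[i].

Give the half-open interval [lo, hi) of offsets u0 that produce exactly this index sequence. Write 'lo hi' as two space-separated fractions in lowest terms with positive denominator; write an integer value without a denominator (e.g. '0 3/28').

0 5/42

C = [1/7, 1/7, 10/21, 17/21, 20/21, 1]
j=0 picked index 0: u0 ∈ [0, 1/7)
j=1 picked index 2: u0 ∈ [-1/42, 13/42)
j=2 picked index 2: u0 ∈ [-4/21, 1/7)
j=3 picked index 3: u0 ∈ [-1/42, 13/42)
j=4 picked index 3: u0 ∈ [-4/21, 1/7)
j=5 picked index 4: u0 ∈ [-1/42, 5/42)
intersection: [0, 5/42)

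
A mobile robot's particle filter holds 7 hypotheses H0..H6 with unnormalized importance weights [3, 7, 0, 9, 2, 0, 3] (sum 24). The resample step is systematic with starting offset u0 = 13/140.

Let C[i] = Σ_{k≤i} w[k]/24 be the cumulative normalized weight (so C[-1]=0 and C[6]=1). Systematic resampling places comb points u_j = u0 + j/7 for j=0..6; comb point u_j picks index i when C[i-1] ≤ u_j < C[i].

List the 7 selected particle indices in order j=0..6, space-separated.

0 1 1 3 3 4 6

C = [1/8, 5/12, 5/12, 19/24, 7/8, 7/8, 1]
j=0: u_0=13/140 ∈ [0, 1/8) → index 0
j=1: u_1=33/140 ∈ [1/8, 5/12) → index 1
j=2: u_2=53/140 ∈ [1/8, 5/12) → index 1
j=3: u_3=73/140 ∈ [5/12, 19/24) → index 3
j=4: u_4=93/140 ∈ [5/12, 19/24) → index 3
j=5: u_5=113/140 ∈ [19/24, 7/8) → index 4
j=6: u_6=19/20 ∈ [7/8, 1) → index 6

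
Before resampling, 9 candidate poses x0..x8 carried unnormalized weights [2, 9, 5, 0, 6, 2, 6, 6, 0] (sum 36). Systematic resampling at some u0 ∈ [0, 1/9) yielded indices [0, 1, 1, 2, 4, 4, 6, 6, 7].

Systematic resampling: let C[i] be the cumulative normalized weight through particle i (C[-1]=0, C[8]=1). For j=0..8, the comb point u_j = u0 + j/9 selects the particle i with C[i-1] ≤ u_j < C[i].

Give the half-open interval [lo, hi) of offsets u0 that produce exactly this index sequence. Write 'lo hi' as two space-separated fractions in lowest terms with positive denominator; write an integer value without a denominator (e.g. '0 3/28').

0 1/18

C = [1/18, 11/36, 4/9, 4/9, 11/18, 2/3, 5/6, 1, 1]
j=0 picked index 0: u0 ∈ [0, 1/18)
j=1 picked index 1: u0 ∈ [-1/18, 7/36)
j=2 picked index 1: u0 ∈ [-1/6, 1/12)
j=3 picked index 2: u0 ∈ [-1/36, 1/9)
j=4 picked index 4: u0 ∈ [0, 1/6)
j=5 picked index 4: u0 ∈ [-1/9, 1/18)
j=6 picked index 6: u0 ∈ [0, 1/6)
j=7 picked index 6: u0 ∈ [-1/9, 1/18)
j=8 picked index 7: u0 ∈ [-1/18, 1/9)
intersection: [0, 1/18)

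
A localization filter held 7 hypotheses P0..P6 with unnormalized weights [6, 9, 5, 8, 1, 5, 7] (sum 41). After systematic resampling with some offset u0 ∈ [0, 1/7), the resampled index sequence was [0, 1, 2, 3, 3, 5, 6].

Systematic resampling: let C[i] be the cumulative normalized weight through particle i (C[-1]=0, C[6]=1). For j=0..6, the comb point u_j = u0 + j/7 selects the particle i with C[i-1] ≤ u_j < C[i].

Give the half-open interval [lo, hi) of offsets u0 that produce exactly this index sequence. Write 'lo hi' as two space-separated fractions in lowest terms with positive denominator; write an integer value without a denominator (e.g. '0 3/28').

C = [6/41, 15/41, 20/41, 28/41, 29/41, 34/41, 1]
j=0 picked index 0: u0 ∈ [0, 6/41)
j=1 picked index 1: u0 ∈ [1/287, 64/287)
j=2 picked index 2: u0 ∈ [23/287, 58/287)
j=3 picked index 3: u0 ∈ [17/287, 73/287)
j=4 picked index 3: u0 ∈ [-24/287, 32/287)
j=5 picked index 5: u0 ∈ [-2/287, 33/287)
j=6 picked index 6: u0 ∈ [-8/287, 1/7)
intersection: [23/287, 32/287)

23/287 32/287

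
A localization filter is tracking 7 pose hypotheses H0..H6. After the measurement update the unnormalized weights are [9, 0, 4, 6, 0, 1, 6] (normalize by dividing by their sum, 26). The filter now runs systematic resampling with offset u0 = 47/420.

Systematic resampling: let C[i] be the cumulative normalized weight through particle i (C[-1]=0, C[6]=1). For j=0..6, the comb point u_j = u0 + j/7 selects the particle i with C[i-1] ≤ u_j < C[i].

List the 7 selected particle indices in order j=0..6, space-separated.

0 0 2 3 3 6 6

C = [9/26, 9/26, 1/2, 19/26, 19/26, 10/13, 1]
j=0: u_0=47/420 ∈ [0, 9/26) → index 0
j=1: u_1=107/420 ∈ [0, 9/26) → index 0
j=2: u_2=167/420 ∈ [9/26, 1/2) → index 2
j=3: u_3=227/420 ∈ [1/2, 19/26) → index 3
j=4: u_4=41/60 ∈ [1/2, 19/26) → index 3
j=5: u_5=347/420 ∈ [10/13, 1) → index 6
j=6: u_6=407/420 ∈ [10/13, 1) → index 6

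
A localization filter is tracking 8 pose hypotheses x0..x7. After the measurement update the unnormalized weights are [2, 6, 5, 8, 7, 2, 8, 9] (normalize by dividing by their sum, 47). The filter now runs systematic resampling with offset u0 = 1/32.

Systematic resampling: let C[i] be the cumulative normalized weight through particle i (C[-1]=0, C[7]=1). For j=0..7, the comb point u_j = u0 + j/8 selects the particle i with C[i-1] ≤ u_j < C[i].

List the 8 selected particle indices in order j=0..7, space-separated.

0 1 3 3 4 6 6 7

C = [2/47, 8/47, 13/47, 21/47, 28/47, 30/47, 38/47, 1]
j=0: u_0=1/32 ∈ [0, 2/47) → index 0
j=1: u_1=5/32 ∈ [2/47, 8/47) → index 1
j=2: u_2=9/32 ∈ [13/47, 21/47) → index 3
j=3: u_3=13/32 ∈ [13/47, 21/47) → index 3
j=4: u_4=17/32 ∈ [21/47, 28/47) → index 4
j=5: u_5=21/32 ∈ [30/47, 38/47) → index 6
j=6: u_6=25/32 ∈ [30/47, 38/47) → index 6
j=7: u_7=29/32 ∈ [38/47, 1) → index 7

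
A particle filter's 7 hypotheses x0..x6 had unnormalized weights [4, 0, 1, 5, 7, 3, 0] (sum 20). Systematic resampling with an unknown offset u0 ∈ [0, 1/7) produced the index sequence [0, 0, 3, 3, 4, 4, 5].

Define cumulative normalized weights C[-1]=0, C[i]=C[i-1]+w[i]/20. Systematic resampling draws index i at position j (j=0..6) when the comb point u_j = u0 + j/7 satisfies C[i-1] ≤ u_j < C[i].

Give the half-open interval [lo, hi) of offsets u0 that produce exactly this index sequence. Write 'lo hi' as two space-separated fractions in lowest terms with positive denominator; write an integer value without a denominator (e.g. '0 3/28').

C = [1/5, 1/5, 1/4, 1/2, 17/20, 1, 1]
j=0 picked index 0: u0 ∈ [0, 1/5)
j=1 picked index 0: u0 ∈ [-1/7, 2/35)
j=2 picked index 3: u0 ∈ [-1/28, 3/14)
j=3 picked index 3: u0 ∈ [-5/28, 1/14)
j=4 picked index 4: u0 ∈ [-1/14, 39/140)
j=5 picked index 4: u0 ∈ [-3/14, 19/140)
j=6 picked index 5: u0 ∈ [-1/140, 1/7)
intersection: [0, 2/35)

0 2/35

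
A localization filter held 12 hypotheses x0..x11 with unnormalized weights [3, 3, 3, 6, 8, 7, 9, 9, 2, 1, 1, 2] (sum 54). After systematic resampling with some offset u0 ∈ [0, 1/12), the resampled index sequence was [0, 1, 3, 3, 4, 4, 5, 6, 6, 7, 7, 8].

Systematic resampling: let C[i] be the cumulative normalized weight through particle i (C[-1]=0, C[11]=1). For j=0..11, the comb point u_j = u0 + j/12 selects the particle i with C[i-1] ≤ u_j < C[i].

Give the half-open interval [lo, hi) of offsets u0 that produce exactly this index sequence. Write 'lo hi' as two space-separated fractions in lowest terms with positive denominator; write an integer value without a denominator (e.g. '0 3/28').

0 1/108

C = [1/18, 1/9, 1/6, 5/18, 23/54, 5/9, 13/18, 8/9, 25/27, 17/18, 26/27, 1]
j=0 picked index 0: u0 ∈ [0, 1/18)
j=1 picked index 1: u0 ∈ [-1/36, 1/36)
j=2 picked index 3: u0 ∈ [0, 1/9)
j=3 picked index 3: u0 ∈ [-1/12, 1/36)
j=4 picked index 4: u0 ∈ [-1/18, 5/54)
j=5 picked index 4: u0 ∈ [-5/36, 1/108)
j=6 picked index 5: u0 ∈ [-2/27, 1/18)
j=7 picked index 6: u0 ∈ [-1/36, 5/36)
j=8 picked index 6: u0 ∈ [-1/9, 1/18)
j=9 picked index 7: u0 ∈ [-1/36, 5/36)
j=10 picked index 7: u0 ∈ [-1/9, 1/18)
j=11 picked index 8: u0 ∈ [-1/36, 1/108)
intersection: [0, 1/108)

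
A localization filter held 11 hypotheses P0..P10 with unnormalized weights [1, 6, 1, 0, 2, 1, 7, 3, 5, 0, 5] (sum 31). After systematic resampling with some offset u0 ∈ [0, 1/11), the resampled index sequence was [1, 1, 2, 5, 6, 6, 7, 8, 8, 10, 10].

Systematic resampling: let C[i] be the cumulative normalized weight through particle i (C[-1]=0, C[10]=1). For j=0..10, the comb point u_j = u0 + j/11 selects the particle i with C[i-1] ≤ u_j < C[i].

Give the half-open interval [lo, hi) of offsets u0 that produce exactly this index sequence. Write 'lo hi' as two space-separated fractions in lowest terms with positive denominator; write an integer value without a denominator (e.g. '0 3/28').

17/341 26/341

C = [1/31, 7/31, 8/31, 8/31, 10/31, 11/31, 18/31, 21/31, 26/31, 26/31, 1]
j=0 picked index 1: u0 ∈ [1/31, 7/31)
j=1 picked index 1: u0 ∈ [-20/341, 46/341)
j=2 picked index 2: u0 ∈ [15/341, 26/341)
j=3 picked index 5: u0 ∈ [17/341, 28/341)
j=4 picked index 6: u0 ∈ [-3/341, 74/341)
j=5 picked index 6: u0 ∈ [-34/341, 43/341)
j=6 picked index 7: u0 ∈ [12/341, 45/341)
j=7 picked index 8: u0 ∈ [14/341, 69/341)
j=8 picked index 8: u0 ∈ [-17/341, 38/341)
j=9 picked index 10: u0 ∈ [7/341, 2/11)
j=10 picked index 10: u0 ∈ [-24/341, 1/11)
intersection: [17/341, 26/341)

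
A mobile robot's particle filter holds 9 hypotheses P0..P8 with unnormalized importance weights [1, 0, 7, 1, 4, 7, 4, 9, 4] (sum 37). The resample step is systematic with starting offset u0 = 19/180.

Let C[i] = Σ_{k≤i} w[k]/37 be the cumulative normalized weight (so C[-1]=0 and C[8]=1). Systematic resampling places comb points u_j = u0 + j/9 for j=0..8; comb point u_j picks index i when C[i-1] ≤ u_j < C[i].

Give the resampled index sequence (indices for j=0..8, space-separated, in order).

C = [1/37, 1/37, 8/37, 9/37, 13/37, 20/37, 24/37, 33/37, 1]
j=0: u_0=19/180 ∈ [1/37, 8/37) → index 2
j=1: u_1=13/60 ∈ [8/37, 9/37) → index 3
j=2: u_2=59/180 ∈ [9/37, 13/37) → index 4
j=3: u_3=79/180 ∈ [13/37, 20/37) → index 5
j=4: u_4=11/20 ∈ [20/37, 24/37) → index 6
j=5: u_5=119/180 ∈ [24/37, 33/37) → index 7
j=6: u_6=139/180 ∈ [24/37, 33/37) → index 7
j=7: u_7=53/60 ∈ [24/37, 33/37) → index 7
j=8: u_8=179/180 ∈ [33/37, 1) → index 8

2 3 4 5 6 7 7 7 8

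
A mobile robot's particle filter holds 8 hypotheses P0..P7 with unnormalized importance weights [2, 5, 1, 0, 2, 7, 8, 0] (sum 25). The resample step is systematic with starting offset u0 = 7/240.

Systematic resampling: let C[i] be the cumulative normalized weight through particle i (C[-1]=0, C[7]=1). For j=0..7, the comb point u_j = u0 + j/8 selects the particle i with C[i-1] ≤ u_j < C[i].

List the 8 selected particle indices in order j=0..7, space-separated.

0 1 1 5 5 5 6 6

C = [2/25, 7/25, 8/25, 8/25, 2/5, 17/25, 1, 1]
j=0: u_0=7/240 ∈ [0, 2/25) → index 0
j=1: u_1=37/240 ∈ [2/25, 7/25) → index 1
j=2: u_2=67/240 ∈ [2/25, 7/25) → index 1
j=3: u_3=97/240 ∈ [2/5, 17/25) → index 5
j=4: u_4=127/240 ∈ [2/5, 17/25) → index 5
j=5: u_5=157/240 ∈ [2/5, 17/25) → index 5
j=6: u_6=187/240 ∈ [17/25, 1) → index 6
j=7: u_7=217/240 ∈ [17/25, 1) → index 6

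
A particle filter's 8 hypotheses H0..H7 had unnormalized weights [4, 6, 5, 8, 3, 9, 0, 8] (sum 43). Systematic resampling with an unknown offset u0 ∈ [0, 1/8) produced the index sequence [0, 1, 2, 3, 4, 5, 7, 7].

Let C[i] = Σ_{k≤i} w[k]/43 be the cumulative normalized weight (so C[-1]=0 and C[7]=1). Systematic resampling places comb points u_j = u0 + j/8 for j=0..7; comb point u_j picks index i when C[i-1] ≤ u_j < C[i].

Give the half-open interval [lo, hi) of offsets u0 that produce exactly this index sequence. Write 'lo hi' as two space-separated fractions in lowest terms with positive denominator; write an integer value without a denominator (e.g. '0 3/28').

11/172 4/43

C = [4/43, 10/43, 15/43, 23/43, 26/43, 35/43, 35/43, 1]
j=0 picked index 0: u0 ∈ [0, 4/43)
j=1 picked index 1: u0 ∈ [-11/344, 37/344)
j=2 picked index 2: u0 ∈ [-3/172, 17/172)
j=3 picked index 3: u0 ∈ [-9/344, 55/344)
j=4 picked index 4: u0 ∈ [3/86, 9/86)
j=5 picked index 5: u0 ∈ [-7/344, 65/344)
j=6 picked index 7: u0 ∈ [11/172, 1/4)
j=7 picked index 7: u0 ∈ [-21/344, 1/8)
intersection: [11/172, 4/43)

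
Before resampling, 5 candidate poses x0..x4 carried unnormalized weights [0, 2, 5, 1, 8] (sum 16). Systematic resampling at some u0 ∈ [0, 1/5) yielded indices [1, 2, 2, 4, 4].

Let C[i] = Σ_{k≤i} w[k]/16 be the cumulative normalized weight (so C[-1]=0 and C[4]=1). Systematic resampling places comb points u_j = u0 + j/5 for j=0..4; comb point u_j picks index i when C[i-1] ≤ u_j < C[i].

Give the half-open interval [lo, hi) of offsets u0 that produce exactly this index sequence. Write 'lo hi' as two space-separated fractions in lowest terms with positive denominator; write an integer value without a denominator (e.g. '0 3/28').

C = [0, 1/8, 7/16, 1/2, 1]
j=0 picked index 1: u0 ∈ [0, 1/8)
j=1 picked index 2: u0 ∈ [-3/40, 19/80)
j=2 picked index 2: u0 ∈ [-11/40, 3/80)
j=3 picked index 4: u0 ∈ [-1/10, 2/5)
j=4 picked index 4: u0 ∈ [-3/10, 1/5)
intersection: [0, 3/80)

0 3/80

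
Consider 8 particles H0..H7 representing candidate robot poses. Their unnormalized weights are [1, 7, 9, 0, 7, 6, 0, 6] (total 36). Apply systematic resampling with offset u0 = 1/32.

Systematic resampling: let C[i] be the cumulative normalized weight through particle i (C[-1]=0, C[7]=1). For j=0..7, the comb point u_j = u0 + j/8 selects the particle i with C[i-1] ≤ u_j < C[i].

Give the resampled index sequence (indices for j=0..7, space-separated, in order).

C = [1/36, 2/9, 17/36, 17/36, 2/3, 5/6, 5/6, 1]
j=0: u_0=1/32 ∈ [1/36, 2/9) → index 1
j=1: u_1=5/32 ∈ [1/36, 2/9) → index 1
j=2: u_2=9/32 ∈ [2/9, 17/36) → index 2
j=3: u_3=13/32 ∈ [2/9, 17/36) → index 2
j=4: u_4=17/32 ∈ [17/36, 2/3) → index 4
j=5: u_5=21/32 ∈ [17/36, 2/3) → index 4
j=6: u_6=25/32 ∈ [2/3, 5/6) → index 5
j=7: u_7=29/32 ∈ [5/6, 1) → index 7

1 1 2 2 4 4 5 7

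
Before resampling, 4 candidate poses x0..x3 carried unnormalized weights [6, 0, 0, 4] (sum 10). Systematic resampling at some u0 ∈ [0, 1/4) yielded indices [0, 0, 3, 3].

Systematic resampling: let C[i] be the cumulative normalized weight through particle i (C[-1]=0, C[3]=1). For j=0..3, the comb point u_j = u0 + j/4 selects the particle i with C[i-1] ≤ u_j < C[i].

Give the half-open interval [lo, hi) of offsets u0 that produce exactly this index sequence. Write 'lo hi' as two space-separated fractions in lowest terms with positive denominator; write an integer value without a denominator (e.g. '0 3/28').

C = [3/5, 3/5, 3/5, 1]
j=0 picked index 0: u0 ∈ [0, 3/5)
j=1 picked index 0: u0 ∈ [-1/4, 7/20)
j=2 picked index 3: u0 ∈ [1/10, 1/2)
j=3 picked index 3: u0 ∈ [-3/20, 1/4)
intersection: [1/10, 1/4)

1/10 1/4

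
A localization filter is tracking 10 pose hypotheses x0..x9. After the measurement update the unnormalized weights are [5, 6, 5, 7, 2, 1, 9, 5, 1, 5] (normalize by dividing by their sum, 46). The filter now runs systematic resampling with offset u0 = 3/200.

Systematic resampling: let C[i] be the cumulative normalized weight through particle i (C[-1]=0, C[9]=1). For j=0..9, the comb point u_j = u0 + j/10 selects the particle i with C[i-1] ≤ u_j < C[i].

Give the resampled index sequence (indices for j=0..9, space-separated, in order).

0 1 1 2 3 4 6 6 7 9

C = [5/46, 11/46, 8/23, 1/2, 25/46, 13/23, 35/46, 20/23, 41/46, 1]
j=0: u_0=3/200 ∈ [0, 5/46) → index 0
j=1: u_1=23/200 ∈ [5/46, 11/46) → index 1
j=2: u_2=43/200 ∈ [5/46, 11/46) → index 1
j=3: u_3=63/200 ∈ [11/46, 8/23) → index 2
j=4: u_4=83/200 ∈ [8/23, 1/2) → index 3
j=5: u_5=103/200 ∈ [1/2, 25/46) → index 4
j=6: u_6=123/200 ∈ [13/23, 35/46) → index 6
j=7: u_7=143/200 ∈ [13/23, 35/46) → index 6
j=8: u_8=163/200 ∈ [35/46, 20/23) → index 7
j=9: u_9=183/200 ∈ [41/46, 1) → index 9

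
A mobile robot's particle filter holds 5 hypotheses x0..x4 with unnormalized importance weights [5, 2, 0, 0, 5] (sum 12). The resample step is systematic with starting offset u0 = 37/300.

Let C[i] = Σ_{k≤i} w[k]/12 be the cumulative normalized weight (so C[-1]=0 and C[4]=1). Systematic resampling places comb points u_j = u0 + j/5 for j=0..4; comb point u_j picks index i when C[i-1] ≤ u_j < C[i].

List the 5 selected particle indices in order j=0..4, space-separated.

0 0 1 4 4

C = [5/12, 7/12, 7/12, 7/12, 1]
j=0: u_0=37/300 ∈ [0, 5/12) → index 0
j=1: u_1=97/300 ∈ [0, 5/12) → index 0
j=2: u_2=157/300 ∈ [5/12, 7/12) → index 1
j=3: u_3=217/300 ∈ [7/12, 1) → index 4
j=4: u_4=277/300 ∈ [7/12, 1) → index 4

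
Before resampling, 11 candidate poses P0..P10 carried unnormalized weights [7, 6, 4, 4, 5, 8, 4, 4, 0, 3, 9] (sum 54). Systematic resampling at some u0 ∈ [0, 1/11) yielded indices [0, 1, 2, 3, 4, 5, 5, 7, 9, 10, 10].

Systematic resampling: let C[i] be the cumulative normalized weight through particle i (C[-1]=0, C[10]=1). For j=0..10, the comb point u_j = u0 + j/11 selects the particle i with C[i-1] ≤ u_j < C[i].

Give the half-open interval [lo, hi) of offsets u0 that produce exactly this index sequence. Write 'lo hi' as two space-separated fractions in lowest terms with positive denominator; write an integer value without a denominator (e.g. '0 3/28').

C = [7/54, 13/54, 17/54, 7/18, 13/27, 17/27, 19/27, 7/9, 7/9, 5/6, 1]
j=0 picked index 0: u0 ∈ [0, 7/54)
j=1 picked index 1: u0 ∈ [23/594, 89/594)
j=2 picked index 2: u0 ∈ [35/594, 79/594)
j=3 picked index 3: u0 ∈ [25/594, 23/198)
j=4 picked index 4: u0 ∈ [5/198, 35/297)
j=5 picked index 5: u0 ∈ [8/297, 52/297)
j=6 picked index 5: u0 ∈ [-19/297, 25/297)
j=7 picked index 7: u0 ∈ [20/297, 14/99)
j=8 picked index 9: u0 ∈ [5/99, 7/66)
j=9 picked index 10: u0 ∈ [1/66, 2/11)
j=10 picked index 10: u0 ∈ [-5/66, 1/11)
intersection: [20/297, 25/297)

20/297 25/297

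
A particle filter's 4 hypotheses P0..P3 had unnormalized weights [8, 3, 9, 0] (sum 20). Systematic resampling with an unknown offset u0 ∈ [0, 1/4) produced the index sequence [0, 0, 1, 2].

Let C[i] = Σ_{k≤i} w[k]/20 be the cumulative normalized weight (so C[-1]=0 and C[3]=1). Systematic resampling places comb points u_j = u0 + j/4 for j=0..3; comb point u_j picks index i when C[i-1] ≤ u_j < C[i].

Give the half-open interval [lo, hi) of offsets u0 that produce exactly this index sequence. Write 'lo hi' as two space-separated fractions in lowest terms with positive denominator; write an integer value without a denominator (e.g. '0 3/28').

C = [2/5, 11/20, 1, 1]
j=0 picked index 0: u0 ∈ [0, 2/5)
j=1 picked index 0: u0 ∈ [-1/4, 3/20)
j=2 picked index 1: u0 ∈ [-1/10, 1/20)
j=3 picked index 2: u0 ∈ [-1/5, 1/4)
intersection: [0, 1/20)

0 1/20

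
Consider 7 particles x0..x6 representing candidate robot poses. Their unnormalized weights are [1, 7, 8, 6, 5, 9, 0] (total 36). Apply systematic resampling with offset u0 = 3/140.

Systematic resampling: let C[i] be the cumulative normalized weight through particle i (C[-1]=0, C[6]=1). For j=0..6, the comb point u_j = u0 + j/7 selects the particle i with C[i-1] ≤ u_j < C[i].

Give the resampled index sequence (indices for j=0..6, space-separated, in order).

C = [1/36, 2/9, 4/9, 11/18, 3/4, 1, 1]
j=0: u_0=3/140 ∈ [0, 1/36) → index 0
j=1: u_1=23/140 ∈ [1/36, 2/9) → index 1
j=2: u_2=43/140 ∈ [2/9, 4/9) → index 2
j=3: u_3=9/20 ∈ [4/9, 11/18) → index 3
j=4: u_4=83/140 ∈ [4/9, 11/18) → index 3
j=5: u_5=103/140 ∈ [11/18, 3/4) → index 4
j=6: u_6=123/140 ∈ [3/4, 1) → index 5

0 1 2 3 3 4 5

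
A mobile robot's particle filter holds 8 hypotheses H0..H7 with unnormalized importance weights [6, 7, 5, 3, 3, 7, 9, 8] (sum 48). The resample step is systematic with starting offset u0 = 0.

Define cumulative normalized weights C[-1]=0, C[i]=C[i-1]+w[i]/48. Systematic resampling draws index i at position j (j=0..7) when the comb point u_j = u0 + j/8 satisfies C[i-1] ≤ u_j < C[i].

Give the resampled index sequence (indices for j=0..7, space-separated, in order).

C = [1/8, 13/48, 3/8, 7/16, 1/2, 31/48, 5/6, 1]
j=0: u_0=0 ∈ [0, 1/8) → index 0
j=1: u_1=1/8 ∈ [1/8, 13/48) → index 1
j=2: u_2=1/4 ∈ [1/8, 13/48) → index 1
j=3: u_3=3/8 ∈ [3/8, 7/16) → index 3
j=4: u_4=1/2 ∈ [1/2, 31/48) → index 5
j=5: u_5=5/8 ∈ [1/2, 31/48) → index 5
j=6: u_6=3/4 ∈ [31/48, 5/6) → index 6
j=7: u_7=7/8 ∈ [5/6, 1) → index 7

0 1 1 3 5 5 6 7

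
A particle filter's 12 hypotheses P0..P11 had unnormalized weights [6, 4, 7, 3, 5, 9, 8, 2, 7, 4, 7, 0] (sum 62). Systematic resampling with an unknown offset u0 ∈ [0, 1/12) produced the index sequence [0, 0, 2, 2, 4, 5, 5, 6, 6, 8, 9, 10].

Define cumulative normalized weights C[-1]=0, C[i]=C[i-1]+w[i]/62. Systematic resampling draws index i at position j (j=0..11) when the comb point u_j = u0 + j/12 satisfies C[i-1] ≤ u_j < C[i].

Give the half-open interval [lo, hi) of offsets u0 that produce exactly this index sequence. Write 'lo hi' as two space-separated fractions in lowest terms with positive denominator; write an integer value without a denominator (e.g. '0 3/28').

C = [3/31, 5/31, 17/62, 10/31, 25/62, 17/31, 21/31, 22/31, 51/62, 55/62, 1, 1]
j=0 picked index 0: u0 ∈ [0, 3/31)
j=1 picked index 0: u0 ∈ [-1/12, 5/372)
j=2 picked index 2: u0 ∈ [-1/186, 10/93)
j=3 picked index 2: u0 ∈ [-11/124, 3/124)
j=4 picked index 4: u0 ∈ [-1/93, 13/186)
j=5 picked index 5: u0 ∈ [-5/372, 49/372)
j=6 picked index 5: u0 ∈ [-3/31, 3/62)
j=7 picked index 6: u0 ∈ [-13/372, 35/372)
j=8 picked index 6: u0 ∈ [-11/93, 1/93)
j=9 picked index 8: u0 ∈ [-5/124, 9/124)
j=10 picked index 9: u0 ∈ [-1/93, 5/93)
j=11 picked index 10: u0 ∈ [-11/372, 1/12)
intersection: [0, 1/93)

0 1/93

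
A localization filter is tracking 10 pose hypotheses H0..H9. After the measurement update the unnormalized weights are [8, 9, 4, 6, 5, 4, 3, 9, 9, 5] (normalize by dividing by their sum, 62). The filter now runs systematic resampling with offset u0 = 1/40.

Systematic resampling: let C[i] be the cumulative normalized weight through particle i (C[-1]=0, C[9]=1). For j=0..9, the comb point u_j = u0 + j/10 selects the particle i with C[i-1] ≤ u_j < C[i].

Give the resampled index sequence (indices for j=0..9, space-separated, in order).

0 0 1 2 3 5 6 7 8 9

C = [4/31, 17/62, 21/62, 27/62, 16/31, 18/31, 39/62, 24/31, 57/62, 1]
j=0: u_0=1/40 ∈ [0, 4/31) → index 0
j=1: u_1=1/8 ∈ [0, 4/31) → index 0
j=2: u_2=9/40 ∈ [4/31, 17/62) → index 1
j=3: u_3=13/40 ∈ [17/62, 21/62) → index 2
j=4: u_4=17/40 ∈ [21/62, 27/62) → index 3
j=5: u_5=21/40 ∈ [16/31, 18/31) → index 5
j=6: u_6=5/8 ∈ [18/31, 39/62) → index 6
j=7: u_7=29/40 ∈ [39/62, 24/31) → index 7
j=8: u_8=33/40 ∈ [24/31, 57/62) → index 8
j=9: u_9=37/40 ∈ [57/62, 1) → index 9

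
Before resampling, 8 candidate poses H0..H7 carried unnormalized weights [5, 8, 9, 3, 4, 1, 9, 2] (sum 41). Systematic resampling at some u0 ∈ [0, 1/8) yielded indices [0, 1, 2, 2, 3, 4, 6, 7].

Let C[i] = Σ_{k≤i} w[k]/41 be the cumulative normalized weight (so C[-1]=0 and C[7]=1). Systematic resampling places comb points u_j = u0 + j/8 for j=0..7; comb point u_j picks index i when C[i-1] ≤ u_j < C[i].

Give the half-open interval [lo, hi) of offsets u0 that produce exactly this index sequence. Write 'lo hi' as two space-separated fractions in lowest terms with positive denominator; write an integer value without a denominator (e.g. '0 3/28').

C = [5/41, 13/41, 22/41, 25/41, 29/41, 30/41, 39/41, 1]
j=0 picked index 0: u0 ∈ [0, 5/41)
j=1 picked index 1: u0 ∈ [-1/328, 63/328)
j=2 picked index 2: u0 ∈ [11/164, 47/164)
j=3 picked index 2: u0 ∈ [-19/328, 53/328)
j=4 picked index 3: u0 ∈ [3/82, 9/82)
j=5 picked index 4: u0 ∈ [-5/328, 27/328)
j=6 picked index 6: u0 ∈ [-3/164, 33/164)
j=7 picked index 7: u0 ∈ [25/328, 1/8)
intersection: [25/328, 27/328)

25/328 27/328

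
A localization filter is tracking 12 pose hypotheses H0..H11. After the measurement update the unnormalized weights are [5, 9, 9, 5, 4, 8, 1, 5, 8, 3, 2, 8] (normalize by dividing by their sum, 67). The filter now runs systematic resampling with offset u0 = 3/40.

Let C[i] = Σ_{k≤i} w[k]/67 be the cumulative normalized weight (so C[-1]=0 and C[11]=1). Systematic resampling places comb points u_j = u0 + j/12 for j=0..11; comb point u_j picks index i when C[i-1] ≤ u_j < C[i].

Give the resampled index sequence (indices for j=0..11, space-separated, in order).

1 1 2 2 3 5 5 7 8 9 11 11

C = [5/67, 14/67, 23/67, 28/67, 32/67, 40/67, 41/67, 46/67, 54/67, 57/67, 59/67, 1]
j=0: u_0=3/40 ∈ [5/67, 14/67) → index 1
j=1: u_1=19/120 ∈ [5/67, 14/67) → index 1
j=2: u_2=29/120 ∈ [14/67, 23/67) → index 2
j=3: u_3=13/40 ∈ [14/67, 23/67) → index 2
j=4: u_4=49/120 ∈ [23/67, 28/67) → index 3
j=5: u_5=59/120 ∈ [32/67, 40/67) → index 5
j=6: u_6=23/40 ∈ [32/67, 40/67) → index 5
j=7: u_7=79/120 ∈ [41/67, 46/67) → index 7
j=8: u_8=89/120 ∈ [46/67, 54/67) → index 8
j=9: u_9=33/40 ∈ [54/67, 57/67) → index 9
j=10: u_10=109/120 ∈ [59/67, 1) → index 11
j=11: u_11=119/120 ∈ [59/67, 1) → index 11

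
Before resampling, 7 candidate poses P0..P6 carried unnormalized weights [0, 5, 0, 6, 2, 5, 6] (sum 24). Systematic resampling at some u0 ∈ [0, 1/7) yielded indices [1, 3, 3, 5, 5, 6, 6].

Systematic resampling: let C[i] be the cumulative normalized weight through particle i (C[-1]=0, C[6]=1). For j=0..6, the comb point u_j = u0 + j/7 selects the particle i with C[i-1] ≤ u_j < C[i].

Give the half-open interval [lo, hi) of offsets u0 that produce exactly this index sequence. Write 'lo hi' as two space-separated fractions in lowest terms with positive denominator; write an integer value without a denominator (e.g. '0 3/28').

19/168 1/7

C = [0, 5/24, 5/24, 11/24, 13/24, 3/4, 1]
j=0 picked index 1: u0 ∈ [0, 5/24)
j=1 picked index 3: u0 ∈ [11/168, 53/168)
j=2 picked index 3: u0 ∈ [-13/168, 29/168)
j=3 picked index 5: u0 ∈ [19/168, 9/28)
j=4 picked index 5: u0 ∈ [-5/168, 5/28)
j=5 picked index 6: u0 ∈ [1/28, 2/7)
j=6 picked index 6: u0 ∈ [-3/28, 1/7)
intersection: [19/168, 1/7)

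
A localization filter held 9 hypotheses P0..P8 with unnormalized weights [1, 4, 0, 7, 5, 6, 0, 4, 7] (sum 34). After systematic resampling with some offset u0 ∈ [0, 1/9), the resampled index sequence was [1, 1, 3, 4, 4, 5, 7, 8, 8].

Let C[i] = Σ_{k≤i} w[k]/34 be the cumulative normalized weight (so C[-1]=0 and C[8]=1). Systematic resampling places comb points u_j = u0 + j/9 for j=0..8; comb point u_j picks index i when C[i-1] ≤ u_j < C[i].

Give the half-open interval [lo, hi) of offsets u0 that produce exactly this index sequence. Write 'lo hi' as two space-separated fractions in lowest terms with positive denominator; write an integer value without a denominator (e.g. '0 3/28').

1/34 11/306

C = [1/34, 5/34, 5/34, 6/17, 1/2, 23/34, 23/34, 27/34, 1]
j=0 picked index 1: u0 ∈ [1/34, 5/34)
j=1 picked index 1: u0 ∈ [-25/306, 11/306)
j=2 picked index 3: u0 ∈ [-23/306, 20/153)
j=3 picked index 4: u0 ∈ [1/51, 1/6)
j=4 picked index 4: u0 ∈ [-14/153, 1/18)
j=5 picked index 5: u0 ∈ [-1/18, 37/306)
j=6 picked index 7: u0 ∈ [1/102, 13/102)
j=7 picked index 8: u0 ∈ [5/306, 2/9)
j=8 picked index 8: u0 ∈ [-29/306, 1/9)
intersection: [1/34, 11/306)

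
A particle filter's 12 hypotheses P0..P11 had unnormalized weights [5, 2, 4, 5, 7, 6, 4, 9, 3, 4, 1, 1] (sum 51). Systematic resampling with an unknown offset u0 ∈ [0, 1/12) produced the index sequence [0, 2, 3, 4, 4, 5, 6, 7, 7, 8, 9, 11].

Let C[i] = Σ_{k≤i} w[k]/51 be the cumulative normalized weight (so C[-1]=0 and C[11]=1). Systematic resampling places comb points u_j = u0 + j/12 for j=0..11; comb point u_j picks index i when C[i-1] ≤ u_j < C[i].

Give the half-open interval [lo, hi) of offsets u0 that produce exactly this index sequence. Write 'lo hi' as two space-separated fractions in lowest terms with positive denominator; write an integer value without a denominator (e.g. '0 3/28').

5/68 1/12

C = [5/51, 7/51, 11/51, 16/51, 23/51, 29/51, 11/17, 14/17, 15/17, 49/51, 50/51, 1]
j=0 picked index 0: u0 ∈ [0, 5/51)
j=1 picked index 2: u0 ∈ [11/204, 9/68)
j=2 picked index 3: u0 ∈ [5/102, 5/34)
j=3 picked index 4: u0 ∈ [13/204, 41/204)
j=4 picked index 4: u0 ∈ [-1/51, 2/17)
j=5 picked index 5: u0 ∈ [7/204, 31/204)
j=6 picked index 6: u0 ∈ [7/102, 5/34)
j=7 picked index 7: u0 ∈ [13/204, 49/204)
j=8 picked index 7: u0 ∈ [-1/51, 8/51)
j=9 picked index 8: u0 ∈ [5/68, 9/68)
j=10 picked index 9: u0 ∈ [5/102, 13/102)
j=11 picked index 11: u0 ∈ [13/204, 1/12)
intersection: [5/68, 1/12)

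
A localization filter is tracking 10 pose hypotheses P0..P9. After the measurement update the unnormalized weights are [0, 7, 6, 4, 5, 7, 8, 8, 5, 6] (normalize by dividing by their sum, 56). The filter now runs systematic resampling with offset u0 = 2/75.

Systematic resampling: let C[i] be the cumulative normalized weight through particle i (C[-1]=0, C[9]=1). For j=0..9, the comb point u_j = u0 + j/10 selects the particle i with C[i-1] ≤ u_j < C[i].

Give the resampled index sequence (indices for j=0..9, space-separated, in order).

1 2 2 4 5 6 6 7 8 9

C = [0, 1/8, 13/56, 17/56, 11/28, 29/56, 37/56, 45/56, 25/28, 1]
j=0: u_0=2/75 ∈ [0, 1/8) → index 1
j=1: u_1=19/150 ∈ [1/8, 13/56) → index 2
j=2: u_2=17/75 ∈ [1/8, 13/56) → index 2
j=3: u_3=49/150 ∈ [17/56, 11/28) → index 4
j=4: u_4=32/75 ∈ [11/28, 29/56) → index 5
j=5: u_5=79/150 ∈ [29/56, 37/56) → index 6
j=6: u_6=47/75 ∈ [29/56, 37/56) → index 6
j=7: u_7=109/150 ∈ [37/56, 45/56) → index 7
j=8: u_8=62/75 ∈ [45/56, 25/28) → index 8
j=9: u_9=139/150 ∈ [25/28, 1) → index 9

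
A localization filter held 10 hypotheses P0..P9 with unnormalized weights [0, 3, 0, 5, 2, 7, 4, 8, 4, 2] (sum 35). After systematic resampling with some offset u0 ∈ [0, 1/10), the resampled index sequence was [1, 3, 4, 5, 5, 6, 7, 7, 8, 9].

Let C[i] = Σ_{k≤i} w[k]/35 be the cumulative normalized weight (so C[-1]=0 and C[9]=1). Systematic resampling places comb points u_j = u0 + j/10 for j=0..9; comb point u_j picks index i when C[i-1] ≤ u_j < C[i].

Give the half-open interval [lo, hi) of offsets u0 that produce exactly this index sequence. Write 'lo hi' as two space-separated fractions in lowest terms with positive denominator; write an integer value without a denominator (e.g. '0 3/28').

3/70 3/35

C = [0, 3/35, 3/35, 8/35, 2/7, 17/35, 3/5, 29/35, 33/35, 1]
j=0 picked index 1: u0 ∈ [0, 3/35)
j=1 picked index 3: u0 ∈ [-1/70, 9/70)
j=2 picked index 4: u0 ∈ [1/35, 3/35)
j=3 picked index 5: u0 ∈ [-1/70, 13/70)
j=4 picked index 5: u0 ∈ [-4/35, 3/35)
j=5 picked index 6: u0 ∈ [-1/70, 1/10)
j=6 picked index 7: u0 ∈ [0, 8/35)
j=7 picked index 7: u0 ∈ [-1/10, 9/70)
j=8 picked index 8: u0 ∈ [1/35, 1/7)
j=9 picked index 9: u0 ∈ [3/70, 1/10)
intersection: [3/70, 3/35)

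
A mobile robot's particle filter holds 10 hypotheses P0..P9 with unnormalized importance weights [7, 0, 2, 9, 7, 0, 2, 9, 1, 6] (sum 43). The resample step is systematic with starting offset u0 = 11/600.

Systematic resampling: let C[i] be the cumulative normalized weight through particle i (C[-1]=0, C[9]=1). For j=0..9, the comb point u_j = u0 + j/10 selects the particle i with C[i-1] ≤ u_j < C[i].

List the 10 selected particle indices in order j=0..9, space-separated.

0 0 3 3 3 4 6 7 7 9

C = [7/43, 7/43, 9/43, 18/43, 25/43, 25/43, 27/43, 36/43, 37/43, 1]
j=0: u_0=11/600 ∈ [0, 7/43) → index 0
j=1: u_1=71/600 ∈ [0, 7/43) → index 0
j=2: u_2=131/600 ∈ [9/43, 18/43) → index 3
j=3: u_3=191/600 ∈ [9/43, 18/43) → index 3
j=4: u_4=251/600 ∈ [9/43, 18/43) → index 3
j=5: u_5=311/600 ∈ [18/43, 25/43) → index 4
j=6: u_6=371/600 ∈ [25/43, 27/43) → index 6
j=7: u_7=431/600 ∈ [27/43, 36/43) → index 7
j=8: u_8=491/600 ∈ [27/43, 36/43) → index 7
j=9: u_9=551/600 ∈ [37/43, 1) → index 9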